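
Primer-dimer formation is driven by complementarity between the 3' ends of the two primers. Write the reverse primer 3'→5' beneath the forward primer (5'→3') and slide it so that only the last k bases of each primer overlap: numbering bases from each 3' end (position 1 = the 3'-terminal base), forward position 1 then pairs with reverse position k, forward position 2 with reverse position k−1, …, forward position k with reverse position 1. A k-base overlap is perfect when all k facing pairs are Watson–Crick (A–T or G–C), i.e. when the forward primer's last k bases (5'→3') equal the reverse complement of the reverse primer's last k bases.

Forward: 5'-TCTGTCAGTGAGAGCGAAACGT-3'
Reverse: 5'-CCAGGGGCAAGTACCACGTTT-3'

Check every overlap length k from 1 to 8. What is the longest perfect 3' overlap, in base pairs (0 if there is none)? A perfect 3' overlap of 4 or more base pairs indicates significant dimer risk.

Last 8 bases (5'→3') — forward …CGAAACGT, reverse …CCACGTTT.
Reverse complement of the reverse primer's last 8 bases: AAACGTGG; its first k bases are the reverse complement of the reverse primer's last k bases, so a perfect k-base overlap needs the forward primer's last k bases to equal them.
Comparing (forward last k vs required): k=1: T vs A ✗; k=2: GT vs AA ✗; k=3: CGT vs AAA ✗; k=4: ACGT vs AAAC ✗; k=5: AACGT vs AAACG ✗; k=6: AAACGT vs AAACGT ✓; k=7: GAAACGT vs AAACGTG ✗; k=8: CGAAACGT vs AAACGTGG ✗.
Only k = 6 is perfect, so the longest perfect 3' overlap is 6.

Longest perfect overlap: 6 complementary base pairs; significant dimer risk (threshold 4).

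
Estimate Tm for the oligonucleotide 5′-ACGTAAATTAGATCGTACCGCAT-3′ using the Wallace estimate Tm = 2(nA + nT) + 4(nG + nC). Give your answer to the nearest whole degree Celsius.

Base counts: A=8, T=6, G=4, C=5 (length 23).
Tm = 2·(8+6) + 4·(4+5) = 2·14 + 4·9 = 28 + 36 = 64°C.

64°C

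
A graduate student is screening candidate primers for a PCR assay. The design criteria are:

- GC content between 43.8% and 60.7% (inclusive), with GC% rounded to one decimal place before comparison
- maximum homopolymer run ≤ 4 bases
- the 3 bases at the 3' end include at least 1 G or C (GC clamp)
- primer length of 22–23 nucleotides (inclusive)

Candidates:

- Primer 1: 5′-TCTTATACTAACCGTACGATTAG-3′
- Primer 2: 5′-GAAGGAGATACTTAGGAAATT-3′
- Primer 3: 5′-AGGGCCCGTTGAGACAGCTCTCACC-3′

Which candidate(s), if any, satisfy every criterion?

None of the candidates satisfy all criteria.

Primer 1 (23 nt, A=7 T=8 G=3 C=5): GC 8/23 = 34.8%, outside 43.8–60.7% ✗; longest run = 2 ✓; 3' end TAG has 1 G/C ✓; length 23 ✓ — fails.
Primer 2 (21 nt, A=9 T=5 G=6 C=1): GC 7/21 = 33.3%, outside 43.8–60.7% ✗; longest run = 3 ✓; 3' end ATT has 0 G/C, need ≥1 ✗; length 21, outside 22–23 ✗ — fails.
Primer 3 (25 nt, A=5 T=4 G=7 C=9): GC 16/25 = 64.0%, outside 43.8–60.7% ✗; longest run = 3 ✓; 3' end ACC has 2 G/C ✓; length 25, outside 22–23 ✗ — fails.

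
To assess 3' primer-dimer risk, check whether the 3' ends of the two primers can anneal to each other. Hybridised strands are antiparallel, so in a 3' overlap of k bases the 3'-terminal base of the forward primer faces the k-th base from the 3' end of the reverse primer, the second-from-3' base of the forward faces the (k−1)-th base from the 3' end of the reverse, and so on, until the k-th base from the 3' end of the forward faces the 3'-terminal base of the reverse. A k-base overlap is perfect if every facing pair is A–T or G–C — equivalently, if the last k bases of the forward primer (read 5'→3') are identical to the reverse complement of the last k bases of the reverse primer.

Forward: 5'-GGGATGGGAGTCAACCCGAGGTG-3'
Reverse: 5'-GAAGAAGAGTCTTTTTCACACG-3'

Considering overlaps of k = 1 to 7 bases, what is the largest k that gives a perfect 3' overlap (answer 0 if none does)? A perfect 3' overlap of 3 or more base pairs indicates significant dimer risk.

Longest perfect overlap: 0 complementary base pairs; below the dimer-risk threshold (threshold 3).

Last 7 bases (5'→3') — forward …CGAGGTG, reverse …TCACACG.
Reverse complement of the reverse primer's last 7 bases: CGTGTGA; its first k bases are the reverse complement of the reverse primer's last k bases, so a perfect k-base overlap needs the forward primer's last k bases to equal them.
Comparing (forward last k vs required): k=1: G vs C ✗; k=2: TG vs CG ✗; k=3: GTG vs CGT ✗; k=4: GGTG vs CGTG ✗; k=5: AGGTG vs CGTGT ✗; k=6: GAGGTG vs CGTGTG ✗; k=7: CGAGGTG vs CGTGTGA ✗.
No overlap length from 1 to 7 is perfect, so the longest perfect 3' overlap is 0.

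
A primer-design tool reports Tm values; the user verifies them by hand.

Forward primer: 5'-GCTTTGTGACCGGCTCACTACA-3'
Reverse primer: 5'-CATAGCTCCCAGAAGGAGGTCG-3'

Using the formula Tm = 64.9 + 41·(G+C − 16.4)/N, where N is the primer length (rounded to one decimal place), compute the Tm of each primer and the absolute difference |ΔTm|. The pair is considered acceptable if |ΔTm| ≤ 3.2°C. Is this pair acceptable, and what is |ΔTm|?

Forward: G+C = 12, N = 22 → Tm = 64.9 + 41·(12 − 16.4)/22 = 56.7°C.
Reverse: G+C = 13, N = 22 → Tm = 64.9 + 41·(13 − 16.4)/22 = 58.6°C.
|ΔTm| = |56.7 − 58.6| = 1.9°C, ≤ 3.2°C.

|ΔTm| = 1.9°C; the pair is acceptable.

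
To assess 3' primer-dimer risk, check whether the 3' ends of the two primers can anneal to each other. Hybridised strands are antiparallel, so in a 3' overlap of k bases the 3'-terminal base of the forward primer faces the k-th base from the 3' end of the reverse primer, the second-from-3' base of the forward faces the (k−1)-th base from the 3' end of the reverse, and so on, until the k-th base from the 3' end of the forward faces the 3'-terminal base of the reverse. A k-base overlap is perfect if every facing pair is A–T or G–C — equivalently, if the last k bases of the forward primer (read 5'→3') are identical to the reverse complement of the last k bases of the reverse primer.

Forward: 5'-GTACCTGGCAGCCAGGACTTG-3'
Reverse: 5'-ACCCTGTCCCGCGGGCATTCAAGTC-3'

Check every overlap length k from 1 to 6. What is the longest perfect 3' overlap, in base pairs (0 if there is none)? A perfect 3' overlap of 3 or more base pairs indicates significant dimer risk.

Longest perfect overlap: 6 complementary base pairs; significant dimer risk (threshold 3).

Last 6 bases (5'→3') — forward …GACTTG, reverse …CAAGTC.
Reverse complement of the reverse primer's last 6 bases: GACTTG; its first k bases are the reverse complement of the reverse primer's last k bases, so a perfect k-base overlap needs the forward primer's last k bases to equal them.
Comparing (forward last k vs required): k=1: G vs G ✓; k=2: TG vs GA ✗; k=3: TTG vs GAC ✗; k=4: CTTG vs GACT ✗; k=5: ACTTG vs GACTT ✗; k=6: GACTTG vs GACTTG ✓.
Perfect overlaps at k = 1, 6; the largest is 6.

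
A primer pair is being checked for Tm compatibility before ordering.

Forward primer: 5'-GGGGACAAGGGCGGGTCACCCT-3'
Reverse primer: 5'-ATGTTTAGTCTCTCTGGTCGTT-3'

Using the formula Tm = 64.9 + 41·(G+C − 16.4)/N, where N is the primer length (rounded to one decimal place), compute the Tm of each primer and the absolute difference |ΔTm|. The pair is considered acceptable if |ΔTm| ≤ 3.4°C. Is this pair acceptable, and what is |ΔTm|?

Forward: G+C = 16, N = 22 → Tm = 64.9 + 41·(16 − 16.4)/22 = 64.2°C.
Reverse: G+C = 9, N = 22 → Tm = 64.9 + 41·(9 − 16.4)/22 = 51.1°C.
|ΔTm| = |64.2 − 51.1| = 13.1°C, > 3.4°C.

|ΔTm| = 13.1°C; the pair is not acceptable.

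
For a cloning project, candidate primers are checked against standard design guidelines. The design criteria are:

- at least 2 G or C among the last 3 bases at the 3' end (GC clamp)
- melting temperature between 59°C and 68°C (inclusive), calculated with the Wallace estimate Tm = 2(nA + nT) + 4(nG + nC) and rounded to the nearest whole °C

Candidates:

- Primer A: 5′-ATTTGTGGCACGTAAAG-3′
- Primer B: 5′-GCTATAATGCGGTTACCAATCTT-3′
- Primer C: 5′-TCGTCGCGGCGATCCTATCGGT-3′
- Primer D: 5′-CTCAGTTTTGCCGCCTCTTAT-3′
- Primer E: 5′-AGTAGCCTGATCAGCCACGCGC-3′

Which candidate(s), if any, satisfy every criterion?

None of the candidates satisfy all criteria.

Primer A (17 nt, A=5 T=5 G=5 C=2): 3' end AAG has 1 G/C, need ≥2 ✗; Tm = 2·10 + 4·7 = 48°C, outside 59–68°C ✗ — fails.
Primer B (23 nt, A=6 T=8 G=4 C=5): 3' end CTT has 1 G/C, need ≥2 ✗; Tm = 2·14 + 4·9 = 64°C ✓ — fails.
Primer C (22 nt, A=2 T=6 G=7 C=7): 3' end GGT has 2 G/C ✓; Tm = 2·8 + 4·14 = 72°C, outside 59–68°C ✗ — fails.
Primer D (21 nt, A=2 T=9 G=3 C=7): 3' end TAT has 0 G/C, need ≥2 ✗; Tm = 2·11 + 4·10 = 62°C ✓ — fails.
Primer E (22 nt, A=5 T=3 G=6 C=8): 3' end CGC has 3 G/C ✓; Tm = 2·8 + 4·14 = 72°C, outside 59–68°C ✗ — fails.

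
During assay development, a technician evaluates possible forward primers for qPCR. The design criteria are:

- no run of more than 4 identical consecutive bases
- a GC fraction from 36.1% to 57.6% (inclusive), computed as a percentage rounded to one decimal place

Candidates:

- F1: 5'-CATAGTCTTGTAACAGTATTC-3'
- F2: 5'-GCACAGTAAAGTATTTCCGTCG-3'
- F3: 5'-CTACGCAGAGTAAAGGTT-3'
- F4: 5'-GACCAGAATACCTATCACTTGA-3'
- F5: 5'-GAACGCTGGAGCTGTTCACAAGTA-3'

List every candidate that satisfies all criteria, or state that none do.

F1 (21 nt, A=6 T=8 G=3 C=4): longest run = 2 ✓; GC 7/21 = 33.3%, outside 36.1–57.6% ✗ — fails.
F2 (22 nt, A=6 T=6 G=5 C=5): longest run = 3 ✓; GC 10/22 = 45.5% ✓ — passes.
F3 (18 nt, A=6 T=4 G=5 C=3): longest run = 3 ✓; GC 8/18 = 44.4% ✓ — passes.
F4 (22 nt, A=8 T=5 G=3 C=6): longest run = 2 ✓; GC 9/22 = 40.9% ✓ — passes.
F5 (24 nt, A=7 T=5 G=7 C=5): longest run = 2 ✓; GC 12/24 = 50.0% ✓ — passes.

F2, F3, F4 and F5.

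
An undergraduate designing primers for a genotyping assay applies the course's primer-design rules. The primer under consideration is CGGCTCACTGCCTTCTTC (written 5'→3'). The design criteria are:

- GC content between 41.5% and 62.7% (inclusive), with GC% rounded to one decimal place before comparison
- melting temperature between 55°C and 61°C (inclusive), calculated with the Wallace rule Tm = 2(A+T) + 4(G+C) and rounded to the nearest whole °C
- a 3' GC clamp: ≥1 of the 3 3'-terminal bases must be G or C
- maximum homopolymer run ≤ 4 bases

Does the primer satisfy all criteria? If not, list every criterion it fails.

Meets all criteria.

Base counts: A=1, T=6, G=3, C=8 (length 18).
GC content: GC 11/18 = 61.1% ✓
Tm: Tm = 2·7 + 4·11 = 58°C ✓
GC clamp: 3' end TTC has 1 G/C ✓
homopolymer run: longest run = 2 ✓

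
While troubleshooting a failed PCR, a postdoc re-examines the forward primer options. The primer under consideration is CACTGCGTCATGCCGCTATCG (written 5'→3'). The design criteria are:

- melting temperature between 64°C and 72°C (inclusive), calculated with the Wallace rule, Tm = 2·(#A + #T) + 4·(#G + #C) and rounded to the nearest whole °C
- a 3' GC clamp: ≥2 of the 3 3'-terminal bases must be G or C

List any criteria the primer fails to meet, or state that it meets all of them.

Meets all criteria.

Base counts: A=3, T=5, G=5, C=8 (length 21).
Tm: Tm = 2·8 + 4·13 = 68°C ✓
GC clamp: 3' end TCG has 2 G/C ✓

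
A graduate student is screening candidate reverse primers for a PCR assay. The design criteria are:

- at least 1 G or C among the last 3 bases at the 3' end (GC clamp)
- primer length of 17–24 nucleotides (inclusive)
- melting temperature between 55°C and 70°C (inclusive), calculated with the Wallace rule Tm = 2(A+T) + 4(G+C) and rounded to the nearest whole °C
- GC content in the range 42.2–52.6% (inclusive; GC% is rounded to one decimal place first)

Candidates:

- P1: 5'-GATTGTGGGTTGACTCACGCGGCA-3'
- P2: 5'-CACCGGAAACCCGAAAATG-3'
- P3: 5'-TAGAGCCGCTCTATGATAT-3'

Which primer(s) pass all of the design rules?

P1 (24 nt, A=4 T=6 G=9 C=5): 3' end GCA has 2 G/C ✓; length 24 ✓; Tm = 2·10 + 4·14 = 76°C, outside 55–70°C ✗; GC 14/24 = 58.3%, outside 42.2–52.6% ✗ — fails.
P2 (19 nt, A=8 T=1 G=4 C=6): 3' end ATG has 1 G/C ✓; length 19 ✓; Tm = 2·9 + 4·10 = 58°C ✓; GC 10/19 = 52.6% ✓ — passes.
P3 (19 nt, A=5 T=6 G=4 C=4): 3' end TAT has 0 G/C, need ≥1 ✗; length 19 ✓; Tm = 2·11 + 4·8 = 54°C, outside 55–70°C ✗; GC 8/19 = 42.1%, outside 42.2–52.6% ✗ — fails.

P2 only.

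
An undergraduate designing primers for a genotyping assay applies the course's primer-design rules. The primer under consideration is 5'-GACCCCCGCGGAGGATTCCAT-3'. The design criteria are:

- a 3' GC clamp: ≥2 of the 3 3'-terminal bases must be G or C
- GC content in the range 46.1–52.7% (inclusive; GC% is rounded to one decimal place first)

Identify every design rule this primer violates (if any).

Base counts: A=4, T=3, G=6, C=8 (length 21).
GC clamp: 3' end CAT has 1 G/C, need ≥2 ✗
GC content: GC 14/21 = 66.7%, outside 46.1–52.7% ✗

Fails: GC clamp, GC content.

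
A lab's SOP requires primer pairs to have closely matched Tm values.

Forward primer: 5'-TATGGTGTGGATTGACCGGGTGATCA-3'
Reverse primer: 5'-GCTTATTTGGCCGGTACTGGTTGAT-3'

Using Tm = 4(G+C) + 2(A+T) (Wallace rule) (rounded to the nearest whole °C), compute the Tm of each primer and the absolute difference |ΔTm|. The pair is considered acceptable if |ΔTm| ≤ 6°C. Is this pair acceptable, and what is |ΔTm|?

|ΔTm| = 4°C; the pair is acceptable.

Forward: A=5 T=8 G=10 C=3 → Tm = 2·13 + 4·13 = 78°C.
Reverse: A=3 T=10 G=8 C=4 → Tm = 2·13 + 4·12 = 74°C.
|ΔTm| = |78 − 74| = 4°C, ≤ 6°C.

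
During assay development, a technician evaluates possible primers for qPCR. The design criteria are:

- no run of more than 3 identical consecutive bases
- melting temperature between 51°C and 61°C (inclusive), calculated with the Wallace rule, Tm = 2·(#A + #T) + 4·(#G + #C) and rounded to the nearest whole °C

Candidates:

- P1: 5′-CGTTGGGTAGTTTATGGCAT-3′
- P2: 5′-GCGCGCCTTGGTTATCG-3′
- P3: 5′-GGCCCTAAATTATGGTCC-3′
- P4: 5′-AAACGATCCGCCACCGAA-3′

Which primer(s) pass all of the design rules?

P1 (20 nt, A=3 T=8 G=7 C=2): longest run = 3 ✓; Tm = 2·11 + 4·9 = 58°C ✓ — passes.
P2 (17 nt, A=1 T=5 G=6 C=5): longest run = 2 ✓; Tm = 2·6 + 4·11 = 56°C ✓ — passes.
P3 (18 nt, A=4 T=5 G=4 C=5): longest run = 3 ✓; Tm = 2·9 + 4·9 = 54°C ✓ — passes.
P4 (18 nt, A=7 T=1 G=3 C=7): longest run = 3 ✓; Tm = 2·8 + 4·10 = 56°C ✓ — passes.

P1, P2, P3 and P4.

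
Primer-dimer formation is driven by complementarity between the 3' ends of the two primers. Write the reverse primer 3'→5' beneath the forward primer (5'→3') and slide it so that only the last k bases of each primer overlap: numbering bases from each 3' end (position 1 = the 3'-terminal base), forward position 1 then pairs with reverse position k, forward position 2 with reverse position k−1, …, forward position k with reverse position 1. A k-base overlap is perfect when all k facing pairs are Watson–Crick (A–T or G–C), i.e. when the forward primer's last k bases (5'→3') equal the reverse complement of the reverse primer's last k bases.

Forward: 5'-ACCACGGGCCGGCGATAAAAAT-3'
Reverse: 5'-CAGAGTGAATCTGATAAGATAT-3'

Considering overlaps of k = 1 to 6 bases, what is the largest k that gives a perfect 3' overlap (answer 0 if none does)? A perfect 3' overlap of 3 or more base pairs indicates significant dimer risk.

Longest perfect overlap: 2 complementary base pairs; below the dimer-risk threshold (threshold 3).

Last 6 bases (5'→3') — forward …AAAAAT, reverse …AGATAT.
Reverse complement of the reverse primer's last 6 bases: ATATCT; its first k bases are the reverse complement of the reverse primer's last k bases, so a perfect k-base overlap needs the forward primer's last k bases to equal them.
Comparing (forward last k vs required): k=1: T vs A ✗; k=2: AT vs AT ✓; k=3: AAT vs ATA ✗; k=4: AAAT vs ATAT ✗; k=5: AAAAT vs ATATC ✗; k=6: AAAAAT vs ATATCT ✗.
Only k = 2 is perfect, so the longest perfect 3' overlap is 2.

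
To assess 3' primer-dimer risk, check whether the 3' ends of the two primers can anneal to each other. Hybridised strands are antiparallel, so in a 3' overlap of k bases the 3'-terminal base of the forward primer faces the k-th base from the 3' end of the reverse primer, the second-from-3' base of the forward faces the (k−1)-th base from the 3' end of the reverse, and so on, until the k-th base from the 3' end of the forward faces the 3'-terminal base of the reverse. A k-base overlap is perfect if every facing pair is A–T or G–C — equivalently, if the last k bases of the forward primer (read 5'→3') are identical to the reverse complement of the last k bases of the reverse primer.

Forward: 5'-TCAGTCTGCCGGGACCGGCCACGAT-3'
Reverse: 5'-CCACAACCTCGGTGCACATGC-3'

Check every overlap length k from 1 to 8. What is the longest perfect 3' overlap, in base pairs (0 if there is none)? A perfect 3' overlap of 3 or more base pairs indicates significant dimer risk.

Last 8 bases (5'→3') — forward …GCCACGAT, reverse …GCACATGC.
Reverse complement of the reverse primer's last 8 bases: GCATGTGC; its first k bases are the reverse complement of the reverse primer's last k bases, so a perfect k-base overlap needs the forward primer's last k bases to equal them.
Comparing (forward last k vs required): k=1: T vs G ✗; k=2: AT vs GC ✗; k=3: GAT vs GCA ✗; k=4: CGAT vs GCAT ✗; k=5: ACGAT vs GCATG ✗; k=6: CACGAT vs GCATGT ✗; k=7: CCACGAT vs GCATGTG ✗; k=8: GCCACGAT vs GCATGTGC ✗.
No overlap length from 1 to 8 is perfect, so the longest perfect 3' overlap is 0.

Longest perfect overlap: 0 complementary base pairs; below the dimer-risk threshold (threshold 3).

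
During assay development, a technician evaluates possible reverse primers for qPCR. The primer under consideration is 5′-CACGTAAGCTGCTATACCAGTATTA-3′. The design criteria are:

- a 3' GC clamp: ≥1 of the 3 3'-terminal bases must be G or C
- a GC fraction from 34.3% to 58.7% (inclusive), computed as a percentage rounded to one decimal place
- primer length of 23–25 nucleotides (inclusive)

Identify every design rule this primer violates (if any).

Base counts: A=8, T=7, G=4, C=6 (length 25).
GC clamp: 3' end TTA has 0 G/C, need ≥1 ✗
GC content: GC 10/25 = 40.0% ✓
length: length 25 ✓

Fails: GC clamp.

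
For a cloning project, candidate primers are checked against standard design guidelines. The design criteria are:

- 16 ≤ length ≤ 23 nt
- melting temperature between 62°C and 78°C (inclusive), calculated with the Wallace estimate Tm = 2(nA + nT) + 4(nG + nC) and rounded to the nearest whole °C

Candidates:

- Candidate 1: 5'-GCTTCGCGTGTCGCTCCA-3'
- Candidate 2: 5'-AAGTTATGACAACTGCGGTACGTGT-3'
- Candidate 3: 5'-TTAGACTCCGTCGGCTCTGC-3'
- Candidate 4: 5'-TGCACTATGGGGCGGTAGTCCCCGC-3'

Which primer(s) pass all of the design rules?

Candidate 1 (18 nt, A=1 T=5 G=5 C=7): length 18 ✓; Tm = 2·6 + 4·12 = 60°C, outside 62–78°C ✗ — fails.
Candidate 2 (25 nt, A=7 T=7 G=7 C=4): length 25, outside 16–23 ✗; Tm = 2·14 + 4·11 = 72°C ✓ — fails.
Candidate 3 (20 nt, A=2 T=6 G=5 C=7): length 20 ✓; Tm = 2·8 + 4·12 = 64°C ✓ — passes.
Candidate 4 (25 nt, A=3 T=5 G=9 C=8): length 25, outside 16–23 ✗; Tm = 2·8 + 4·17 = 84°C, outside 62–78°C ✗ — fails.

Candidate 3 only.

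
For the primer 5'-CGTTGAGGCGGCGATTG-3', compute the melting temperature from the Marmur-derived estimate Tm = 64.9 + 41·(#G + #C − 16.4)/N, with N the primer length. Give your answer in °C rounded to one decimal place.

Base counts: A=2, T=4, G=8, C=3; G+C = 11, N = 17.
Tm = 64.9 + 41·(11 − 16.4)/17 = 64.9 + -221.40/17 = 51.9°C.

51.9°C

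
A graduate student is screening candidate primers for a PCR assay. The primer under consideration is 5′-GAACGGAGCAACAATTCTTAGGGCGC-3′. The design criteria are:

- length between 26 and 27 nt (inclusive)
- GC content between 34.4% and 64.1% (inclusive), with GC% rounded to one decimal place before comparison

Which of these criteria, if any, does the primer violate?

Base counts: A=8, T=4, G=8, C=6 (length 26).
length: length 26 ✓
GC content: GC 14/26 = 53.8% ✓

Meets all criteria.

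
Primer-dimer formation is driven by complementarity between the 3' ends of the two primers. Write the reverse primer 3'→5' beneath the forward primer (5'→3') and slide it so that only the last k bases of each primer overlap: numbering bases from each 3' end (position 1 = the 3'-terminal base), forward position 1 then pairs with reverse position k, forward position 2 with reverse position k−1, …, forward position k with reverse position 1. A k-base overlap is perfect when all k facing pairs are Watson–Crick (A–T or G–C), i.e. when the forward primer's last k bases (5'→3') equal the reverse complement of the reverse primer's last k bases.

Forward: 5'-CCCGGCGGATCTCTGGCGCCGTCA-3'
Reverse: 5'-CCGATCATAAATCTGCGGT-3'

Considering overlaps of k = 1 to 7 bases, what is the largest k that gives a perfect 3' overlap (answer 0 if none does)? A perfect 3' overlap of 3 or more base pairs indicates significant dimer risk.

Last 7 bases (5'→3') — forward …GCCGTCA, reverse …CTGCGGT.
Reverse complement of the reverse primer's last 7 bases: ACCGCAG; its first k bases are the reverse complement of the reverse primer's last k bases, so a perfect k-base overlap needs the forward primer's last k bases to equal them.
Comparing (forward last k vs required): k=1: A vs A ✓; k=2: CA vs AC ✗; k=3: TCA vs ACC ✗; k=4: GTCA vs ACCG ✗; k=5: CGTCA vs ACCGC ✗; k=6: CCGTCA vs ACCGCA ✗; k=7: GCCGTCA vs ACCGCAG ✗.
Only k = 1 is perfect, so the longest perfect 3' overlap is 1.

Longest perfect overlap: 1 complementary base pair; below the dimer-risk threshold (threshold 3).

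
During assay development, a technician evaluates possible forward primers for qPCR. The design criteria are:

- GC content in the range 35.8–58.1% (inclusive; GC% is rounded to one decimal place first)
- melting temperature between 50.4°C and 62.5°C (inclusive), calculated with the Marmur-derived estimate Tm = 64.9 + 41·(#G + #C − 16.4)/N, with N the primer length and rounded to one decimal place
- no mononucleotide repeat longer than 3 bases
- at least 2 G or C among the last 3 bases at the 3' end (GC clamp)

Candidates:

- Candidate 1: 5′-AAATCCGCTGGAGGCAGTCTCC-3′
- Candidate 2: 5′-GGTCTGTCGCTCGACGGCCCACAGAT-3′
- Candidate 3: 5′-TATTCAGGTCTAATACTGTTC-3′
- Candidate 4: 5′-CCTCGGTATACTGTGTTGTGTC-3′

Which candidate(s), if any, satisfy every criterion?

Candidate 4 only.

Candidate 1 (22 nt, A=5 T=4 G=6 C=7): GC 13/22 = 59.1%, outside 35.8–58.1% ✗; Tm = 64.9 + 41·(13 − 16.4)/22 = 58.6°C ✓; longest run = 3 ✓; 3' end TCC has 2 G/C ✓ — fails.
Candidate 2 (26 nt, A=4 T=5 G=8 C=9): GC 17/26 = 65.4%, outside 35.8–58.1% ✗; Tm = 64.9 + 41·(17 − 16.4)/26 = 65.8°C, outside 50.4–62.5°C ✗; longest run = 3 ✓; 3' end GAT has 1 G/C, need ≥2 ✗ — fails.
Candidate 3 (21 nt, A=5 T=9 G=3 C=4): GC 7/21 = 33.3%, outside 35.8–58.1% ✗; Tm = 64.9 + 41·(7 − 16.4)/21 = 46.5°C, outside 50.4–62.5°C ✗; longest run = 2 ✓; 3' end TTC has 1 G/C, need ≥2 ✗ — fails.
Candidate 4 (22 nt, A=2 T=9 G=6 C=5): GC 11/22 = 50.0% ✓; Tm = 64.9 + 41·(11 − 16.4)/22 = 54.8°C ✓; longest run = 2 ✓; 3' end GTC has 2 G/C ✓ — passes.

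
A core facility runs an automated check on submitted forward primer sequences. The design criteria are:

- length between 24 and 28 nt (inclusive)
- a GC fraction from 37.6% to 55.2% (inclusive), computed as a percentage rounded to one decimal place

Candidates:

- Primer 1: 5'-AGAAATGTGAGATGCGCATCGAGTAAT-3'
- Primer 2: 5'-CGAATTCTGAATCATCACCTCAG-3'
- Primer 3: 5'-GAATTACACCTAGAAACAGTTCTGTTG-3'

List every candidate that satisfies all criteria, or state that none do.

Primer 1 (27 nt, A=10 T=6 G=8 C=3): length 27 ✓; GC 11/27 = 40.7% ✓ — passes.
Primer 2 (23 nt, A=7 T=6 G=3 C=7): length 23, outside 24–28 ✗; GC 10/23 = 43.5% ✓ — fails.
Primer 3 (27 nt, A=9 T=8 G=5 C=5): length 27 ✓; GC 10/27 = 37.0%, outside 37.6–55.2% ✗ — fails.

Primer 1 only.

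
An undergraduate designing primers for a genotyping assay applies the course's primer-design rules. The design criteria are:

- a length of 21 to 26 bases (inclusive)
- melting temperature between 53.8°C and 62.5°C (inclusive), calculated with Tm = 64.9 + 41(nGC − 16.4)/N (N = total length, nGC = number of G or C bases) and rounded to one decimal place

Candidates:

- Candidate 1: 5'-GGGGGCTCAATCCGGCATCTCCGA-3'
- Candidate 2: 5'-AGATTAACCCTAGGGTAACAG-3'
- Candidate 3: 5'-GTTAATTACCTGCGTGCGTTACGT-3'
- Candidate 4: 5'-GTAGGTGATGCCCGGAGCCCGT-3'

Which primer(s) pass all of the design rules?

Candidate 1 (24 nt, A=4 T=4 G=8 C=8): length 24 ✓; Tm = 64.9 + 41·(16 − 16.4)/24 = 64.2°C, outside 53.8–62.5°C ✗ — fails.
Candidate 2 (21 nt, A=8 T=4 G=5 C=4): length 21 ✓; Tm = 64.9 + 41·(9 − 16.4)/21 = 50.5°C, outside 53.8–62.5°C ✗ — fails.
Candidate 3 (24 nt, A=4 T=9 G=6 C=5): length 24 ✓; Tm = 64.9 + 41·(11 − 16.4)/24 = 55.7°C ✓ — passes.
Candidate 4 (22 nt, A=3 T=4 G=9 C=6): length 22 ✓; Tm = 64.9 + 41·(15 − 16.4)/22 = 62.3°C ✓ — passes.

Candidate 3 and Candidate 4.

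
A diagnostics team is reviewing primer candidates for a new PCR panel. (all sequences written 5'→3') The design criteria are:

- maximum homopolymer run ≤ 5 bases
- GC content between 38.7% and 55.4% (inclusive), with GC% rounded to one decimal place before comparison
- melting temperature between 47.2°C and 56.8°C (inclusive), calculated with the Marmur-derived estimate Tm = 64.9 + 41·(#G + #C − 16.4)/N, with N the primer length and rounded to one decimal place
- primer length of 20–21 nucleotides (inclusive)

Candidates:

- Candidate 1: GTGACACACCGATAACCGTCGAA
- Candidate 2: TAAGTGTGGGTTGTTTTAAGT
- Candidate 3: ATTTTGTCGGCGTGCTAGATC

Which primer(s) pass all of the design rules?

Candidate 3 only.

Candidate 1 (23 nt, A=8 T=3 G=5 C=7): longest run = 2 ✓; GC 12/23 = 52.2% ✓; Tm = 64.9 + 41·(12 − 16.4)/23 = 57.1°C, outside 47.2–56.8°C ✗; length 23, outside 20–21 ✗ — fails.
Candidate 2 (21 nt, A=4 T=10 G=7 C=0): longest run = 4 ✓; GC 7/21 = 33.3%, outside 38.7–55.4% ✗; Tm = 64.9 + 41·(7 − 16.4)/21 = 46.5°C, outside 47.2–56.8°C ✗; length 21 ✓ — fails.
Candidate 3 (21 nt, A=3 T=8 G=6 C=4): longest run = 4 ✓; GC 10/21 = 47.6% ✓; Tm = 64.9 + 41·(10 − 16.4)/21 = 52.4°C ✓; length 21 ✓ — passes.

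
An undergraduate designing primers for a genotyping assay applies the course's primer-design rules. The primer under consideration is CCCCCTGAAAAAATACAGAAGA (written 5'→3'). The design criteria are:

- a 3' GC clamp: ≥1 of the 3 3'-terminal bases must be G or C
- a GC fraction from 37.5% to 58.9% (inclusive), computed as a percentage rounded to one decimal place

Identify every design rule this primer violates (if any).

Meets all criteria.

Base counts: A=11, T=2, G=3, C=6 (length 22).
GC clamp: 3' end AGA has 1 G/C ✓
GC content: GC 9/22 = 40.9% ✓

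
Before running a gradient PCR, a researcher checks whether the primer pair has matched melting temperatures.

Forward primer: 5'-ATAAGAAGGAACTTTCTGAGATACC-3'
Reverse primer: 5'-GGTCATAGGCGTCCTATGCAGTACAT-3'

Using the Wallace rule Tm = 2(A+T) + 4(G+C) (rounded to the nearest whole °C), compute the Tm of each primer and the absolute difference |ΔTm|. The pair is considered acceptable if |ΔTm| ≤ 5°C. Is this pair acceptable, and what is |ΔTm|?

Forward: A=10 T=6 G=5 C=4 → Tm = 2·16 + 4·9 = 68°C.
Reverse: A=6 T=7 G=7 C=6 → Tm = 2·13 + 4·13 = 78°C.
|ΔTm| = |68 − 78| = 10°C, > 5°C.

|ΔTm| = 10°C; the pair is not acceptable.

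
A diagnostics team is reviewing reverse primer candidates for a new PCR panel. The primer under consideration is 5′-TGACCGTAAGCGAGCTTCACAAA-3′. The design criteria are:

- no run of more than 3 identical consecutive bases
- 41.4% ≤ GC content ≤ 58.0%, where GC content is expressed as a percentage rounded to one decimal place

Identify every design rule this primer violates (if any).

Base counts: A=8, T=4, G=5, C=6 (length 23).
homopolymer run: longest run = 3 ✓
GC content: GC 11/23 = 47.8% ✓

Meets all criteria.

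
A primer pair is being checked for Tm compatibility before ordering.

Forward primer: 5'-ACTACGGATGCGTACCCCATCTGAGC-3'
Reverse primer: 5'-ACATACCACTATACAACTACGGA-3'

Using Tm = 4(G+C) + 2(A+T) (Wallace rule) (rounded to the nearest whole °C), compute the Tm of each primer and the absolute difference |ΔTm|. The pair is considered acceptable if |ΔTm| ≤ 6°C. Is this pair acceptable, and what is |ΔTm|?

|ΔTm| = 18°C; the pair is not acceptable.

Forward: A=6 T=5 G=6 C=9 → Tm = 2·11 + 4·15 = 82°C.
Reverse: A=10 T=4 G=2 C=7 → Tm = 2·14 + 4·9 = 64°C.
|ΔTm| = |82 − 64| = 18°C, > 6°C.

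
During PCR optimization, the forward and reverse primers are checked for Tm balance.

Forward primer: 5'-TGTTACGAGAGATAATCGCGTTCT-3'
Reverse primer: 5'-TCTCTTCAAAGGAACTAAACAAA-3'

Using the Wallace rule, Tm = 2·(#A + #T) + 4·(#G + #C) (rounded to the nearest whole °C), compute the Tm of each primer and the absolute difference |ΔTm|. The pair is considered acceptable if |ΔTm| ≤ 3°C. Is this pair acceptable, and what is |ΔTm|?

Forward: A=6 T=8 G=6 C=4 → Tm = 2·14 + 4·10 = 68°C.
Reverse: A=11 T=5 G=2 C=5 → Tm = 2·16 + 4·7 = 60°C.
|ΔTm| = |68 − 60| = 8°C, > 3°C.

|ΔTm| = 8°C; the pair is not acceptable.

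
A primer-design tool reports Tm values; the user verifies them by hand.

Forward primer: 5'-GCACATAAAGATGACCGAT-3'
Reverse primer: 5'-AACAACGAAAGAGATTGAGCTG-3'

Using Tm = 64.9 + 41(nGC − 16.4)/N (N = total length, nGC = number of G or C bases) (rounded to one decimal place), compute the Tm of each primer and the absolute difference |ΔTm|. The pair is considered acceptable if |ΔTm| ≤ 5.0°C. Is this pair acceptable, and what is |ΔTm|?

Forward: G+C = 8, N = 19 → Tm = 64.9 + 41·(8 − 16.4)/19 = 46.8°C.
Reverse: G+C = 9, N = 22 → Tm = 64.9 + 41·(9 − 16.4)/22 = 51.1°C.
|ΔTm| = |46.8 − 51.1| = 4.3°C, ≤ 5.0°C.

|ΔTm| = 4.3°C; the pair is acceptable.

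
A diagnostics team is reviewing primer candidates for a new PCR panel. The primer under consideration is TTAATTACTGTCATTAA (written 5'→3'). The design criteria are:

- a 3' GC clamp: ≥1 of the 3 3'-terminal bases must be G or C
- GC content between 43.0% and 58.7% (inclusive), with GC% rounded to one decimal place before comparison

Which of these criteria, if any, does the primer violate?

Fails: GC clamp, GC content.

Base counts: A=6, T=8, G=1, C=2 (length 17).
GC clamp: 3' end TAA has 0 G/C, need ≥1 ✗
GC content: GC 3/17 = 17.6%, outside 43.0–58.7% ✗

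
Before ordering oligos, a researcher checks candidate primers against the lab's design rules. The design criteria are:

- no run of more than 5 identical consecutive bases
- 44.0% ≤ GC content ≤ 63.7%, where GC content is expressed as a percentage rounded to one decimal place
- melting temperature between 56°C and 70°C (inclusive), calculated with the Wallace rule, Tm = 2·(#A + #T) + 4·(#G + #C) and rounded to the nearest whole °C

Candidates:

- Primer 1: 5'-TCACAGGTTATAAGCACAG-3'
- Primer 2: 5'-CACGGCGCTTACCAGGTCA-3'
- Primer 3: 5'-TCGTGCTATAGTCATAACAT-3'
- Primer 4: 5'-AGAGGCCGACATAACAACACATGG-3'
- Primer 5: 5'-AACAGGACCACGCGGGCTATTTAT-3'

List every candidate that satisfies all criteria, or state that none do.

Primer 1 (19 nt, A=7 T=4 G=4 C=4): longest run = 2 ✓; GC 8/19 = 42.1%, outside 44.0–63.7% ✗; Tm = 2·11 + 4·8 = 54°C, outside 56–70°C ✗ — fails.
Primer 2 (19 nt, A=4 T=3 G=5 C=7): longest run = 2 ✓; GC 12/19 = 63.2% ✓; Tm = 2·7 + 4·12 = 62°C ✓ — passes.
Primer 3 (20 nt, A=6 T=7 G=3 C=4): longest run = 2 ✓; GC 7/20 = 35.0%, outside 44.0–63.7% ✗; Tm = 2·13 + 4·7 = 54°C, outside 56–70°C ✗ — fails.
Primer 4 (24 nt, A=10 T=2 G=6 C=6): longest run = 2 ✓; GC 12/24 = 50.0% ✓; Tm = 2·12 + 4·12 = 72°C, outside 56–70°C ✗ — fails.
Primer 5 (24 nt, A=7 T=5 G=6 C=6): longest run = 3 ✓; GC 12/24 = 50.0% ✓; Tm = 2·12 + 4·12 = 72°C, outside 56–70°C ✗ — fails.

Primer 2 only.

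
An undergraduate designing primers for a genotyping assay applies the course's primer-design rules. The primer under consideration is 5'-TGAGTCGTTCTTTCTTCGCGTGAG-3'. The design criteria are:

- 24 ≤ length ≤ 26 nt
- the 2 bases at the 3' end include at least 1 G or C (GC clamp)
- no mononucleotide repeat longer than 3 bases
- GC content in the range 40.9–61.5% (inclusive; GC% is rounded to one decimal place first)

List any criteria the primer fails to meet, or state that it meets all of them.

Meets all criteria.

Base counts: A=2, T=10, G=7, C=5 (length 24).
length: length 24 ✓
GC clamp: 3' end AG has 1 G/C ✓
homopolymer run: longest run = 3 ✓
GC content: GC 12/24 = 50.0% ✓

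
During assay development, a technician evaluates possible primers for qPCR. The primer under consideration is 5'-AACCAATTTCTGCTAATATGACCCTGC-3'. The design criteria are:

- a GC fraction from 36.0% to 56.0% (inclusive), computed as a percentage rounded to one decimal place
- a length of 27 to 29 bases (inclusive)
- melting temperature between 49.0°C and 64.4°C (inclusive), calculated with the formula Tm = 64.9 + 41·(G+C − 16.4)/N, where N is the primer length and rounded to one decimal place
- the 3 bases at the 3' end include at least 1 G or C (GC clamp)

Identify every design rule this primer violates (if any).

Base counts: A=8, T=8, G=3, C=8 (length 27).
GC content: GC 11/27 = 40.7% ✓
length: length 27 ✓
Tm: Tm = 64.9 + 41·(11 − 16.4)/27 = 56.7°C ✓
GC clamp: 3' end TGC has 2 G/C ✓

Meets all criteria.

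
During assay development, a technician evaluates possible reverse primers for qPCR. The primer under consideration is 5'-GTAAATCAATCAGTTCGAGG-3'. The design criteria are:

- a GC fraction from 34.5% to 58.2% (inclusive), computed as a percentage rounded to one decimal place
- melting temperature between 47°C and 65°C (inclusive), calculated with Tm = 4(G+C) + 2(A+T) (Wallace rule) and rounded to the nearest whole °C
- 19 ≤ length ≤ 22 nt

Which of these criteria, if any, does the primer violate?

Meets all criteria.

Base counts: A=7, T=5, G=5, C=3 (length 20).
GC content: GC 8/20 = 40.0% ✓
Tm: Tm = 2·12 + 4·8 = 56°C ✓
length: length 20 ✓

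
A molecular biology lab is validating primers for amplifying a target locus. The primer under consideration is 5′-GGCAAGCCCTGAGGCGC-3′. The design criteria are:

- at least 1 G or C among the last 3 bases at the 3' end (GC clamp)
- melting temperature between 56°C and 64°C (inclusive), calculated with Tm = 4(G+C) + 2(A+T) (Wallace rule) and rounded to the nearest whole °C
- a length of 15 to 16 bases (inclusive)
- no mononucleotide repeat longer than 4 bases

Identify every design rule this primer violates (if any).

Fails: length.

Base counts: A=3, T=1, G=7, C=6 (length 17).
GC clamp: 3' end CGC has 3 G/C ✓
Tm: Tm = 2·4 + 4·13 = 60°C ✓
length: length 17, outside 15–16 ✗
homopolymer run: longest run = 3 ✓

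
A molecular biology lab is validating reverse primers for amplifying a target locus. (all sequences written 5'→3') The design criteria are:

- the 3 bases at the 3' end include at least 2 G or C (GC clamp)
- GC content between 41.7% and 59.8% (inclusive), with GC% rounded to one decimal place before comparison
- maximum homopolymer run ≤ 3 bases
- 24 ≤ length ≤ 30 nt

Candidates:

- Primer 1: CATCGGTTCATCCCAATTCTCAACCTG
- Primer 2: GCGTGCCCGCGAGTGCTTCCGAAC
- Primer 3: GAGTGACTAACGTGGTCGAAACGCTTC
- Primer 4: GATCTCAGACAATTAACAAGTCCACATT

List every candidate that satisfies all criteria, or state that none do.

Primer 1 only.

Primer 1 (27 nt, A=6 T=8 G=3 C=10): 3' end CTG has 2 G/C ✓; GC 13/27 = 48.1% ✓; longest run = 3 ✓; length 27 ✓ — passes.
Primer 2 (24 nt, A=3 T=4 G=8 C=9): 3' end AAC has 1 G/C, need ≥2 ✗; GC 17/24 = 70.8%, outside 41.7–59.8% ✗; longest run = 3 ✓; length 24 ✓ — fails.
Primer 3 (27 nt, A=7 T=6 G=8 C=6): 3' end TTC has 1 G/C, need ≥2 ✗; GC 14/27 = 51.9% ✓; longest run = 3 ✓; length 27 ✓ — fails.
Primer 4 (28 nt, A=11 T=7 G=3 C=7): 3' end ATT has 0 G/C, need ≥2 ✗; GC 10/28 = 35.7%, outside 41.7–59.8% ✗; longest run = 2 ✓; length 28 ✓ — fails.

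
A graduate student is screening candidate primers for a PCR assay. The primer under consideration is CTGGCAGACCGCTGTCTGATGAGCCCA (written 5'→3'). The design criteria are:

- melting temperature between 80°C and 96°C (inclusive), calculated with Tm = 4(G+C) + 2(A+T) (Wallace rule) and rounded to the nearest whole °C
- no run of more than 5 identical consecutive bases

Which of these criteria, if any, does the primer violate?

Meets all criteria.

Base counts: A=5, T=5, G=8, C=9 (length 27).
Tm: Tm = 2·10 + 4·17 = 88°C ✓
homopolymer run: longest run = 3 ✓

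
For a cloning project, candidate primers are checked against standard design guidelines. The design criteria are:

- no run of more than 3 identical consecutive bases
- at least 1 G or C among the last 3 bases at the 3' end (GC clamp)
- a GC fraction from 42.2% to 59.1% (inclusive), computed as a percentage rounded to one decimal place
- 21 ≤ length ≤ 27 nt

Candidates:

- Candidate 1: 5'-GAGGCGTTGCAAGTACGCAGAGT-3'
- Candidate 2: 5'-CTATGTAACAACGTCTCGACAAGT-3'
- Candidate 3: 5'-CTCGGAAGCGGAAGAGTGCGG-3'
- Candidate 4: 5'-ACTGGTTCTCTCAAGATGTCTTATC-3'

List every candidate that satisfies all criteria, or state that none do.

Candidate 1 (23 nt, A=6 T=4 G=9 C=4): longest run = 2 ✓; 3' end AGT has 1 G/C ✓; GC 13/23 = 56.5% ✓; length 23 ✓ — passes.
Candidate 2 (24 nt, A=8 T=6 G=4 C=6): longest run = 2 ✓; 3' end AGT has 1 G/C ✓; GC 10/24 = 41.7%, outside 42.2–59.1% ✗; length 24 ✓ — fails.
Candidate 3 (21 nt, A=5 T=2 G=10 C=4): longest run = 2 ✓; 3' end CGG has 3 G/C ✓; GC 14/21 = 66.7%, outside 42.2–59.1% ✗; length 21 ✓ — fails.
Candidate 4 (25 nt, A=5 T=10 G=4 C=6): longest run = 2 ✓; 3' end ATC has 1 G/C ✓; GC 10/25 = 40.0%, outside 42.2–59.1% ✗; length 25 ✓ — fails.

Candidate 1 only.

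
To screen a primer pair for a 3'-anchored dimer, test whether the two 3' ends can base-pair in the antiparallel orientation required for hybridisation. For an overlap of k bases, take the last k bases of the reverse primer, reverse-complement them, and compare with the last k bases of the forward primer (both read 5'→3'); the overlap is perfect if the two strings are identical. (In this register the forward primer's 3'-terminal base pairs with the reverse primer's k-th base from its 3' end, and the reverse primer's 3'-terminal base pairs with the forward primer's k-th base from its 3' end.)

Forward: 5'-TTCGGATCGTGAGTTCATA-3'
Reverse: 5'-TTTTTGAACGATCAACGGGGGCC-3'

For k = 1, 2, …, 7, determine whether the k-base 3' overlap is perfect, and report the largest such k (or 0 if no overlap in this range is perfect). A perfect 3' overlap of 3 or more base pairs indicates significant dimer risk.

Last 7 bases (5'→3') — forward …GTTCATA, reverse …GGGGGCC.
Reverse complement of the reverse primer's last 7 bases: GGCCCCC; its first k bases are the reverse complement of the reverse primer's last k bases, so a perfect k-base overlap needs the forward primer's last k bases to equal them.
Comparing (forward last k vs required): k=1: A vs G ✗; k=2: TA vs GG ✗; k=3: ATA vs GGC ✗; k=4: CATA vs GGCC ✗; k=5: TCATA vs GGCCC ✗; k=6: TTCATA vs GGCCCC ✗; k=7: GTTCATA vs GGCCCCC ✗.
No overlap length from 1 to 7 is perfect, so the longest perfect 3' overlap is 0.

Longest perfect overlap: 0 complementary base pairs; below the dimer-risk threshold (threshold 3).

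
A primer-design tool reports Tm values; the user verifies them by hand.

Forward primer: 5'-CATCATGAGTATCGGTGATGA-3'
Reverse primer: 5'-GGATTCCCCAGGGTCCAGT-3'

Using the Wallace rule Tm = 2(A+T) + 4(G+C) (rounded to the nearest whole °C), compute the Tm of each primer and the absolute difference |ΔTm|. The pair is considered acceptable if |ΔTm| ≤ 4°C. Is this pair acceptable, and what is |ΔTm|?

Forward: A=6 T=6 G=6 C=3 → Tm = 2·12 + 4·9 = 60°C.
Reverse: A=3 T=4 G=6 C=6 → Tm = 2·7 + 4·12 = 62°C.
|ΔTm| = |60 − 62| = 2°C, ≤ 4°C.

|ΔTm| = 2°C; the pair is acceptable.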